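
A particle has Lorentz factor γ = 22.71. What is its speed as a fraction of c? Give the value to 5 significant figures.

β ≈ 0.99903

β = √(1 − 1/γ²) = √(1 − 1/22.71²) = √(0.9980611) = 0.99903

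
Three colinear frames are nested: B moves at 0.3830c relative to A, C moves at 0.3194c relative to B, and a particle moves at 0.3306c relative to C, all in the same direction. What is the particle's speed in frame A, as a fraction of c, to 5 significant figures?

u ≈ 0.79248c

Compose boost 2: (0.3194 + 0.3830)/(1 + 0.3194×0.3830) = 0.70240/1.122330 = 0.6258408
Compose boost 3: (0.3306 + 0.6258408)/(1 + 0.3306×0.6258408) = 0.9564408/1.206903 = 0.79248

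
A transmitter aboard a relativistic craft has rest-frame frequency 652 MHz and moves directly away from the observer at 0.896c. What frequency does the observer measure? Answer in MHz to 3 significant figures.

f_obs ≈ 153 MHz

Relativistic Doppler: f_obs = f_src √((1−β)/(1+β))
= 652 × √(0.10400/1.8960) = 652 × 0.23421 = 153 MHz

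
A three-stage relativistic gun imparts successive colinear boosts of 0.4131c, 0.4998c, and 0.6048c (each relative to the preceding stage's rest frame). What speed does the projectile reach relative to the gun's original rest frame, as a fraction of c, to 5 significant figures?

Compose boost 2: (0.4998 + 0.4131)/(1 + 0.4998×0.4131) = 0.91290/1.206467 = 0.7566719
Compose boost 3: (0.6048 + 0.7566719)/(1 + 0.6048×0.7566719) = 1.361472/1.457635 = 0.93403

u ≈ 0.93403c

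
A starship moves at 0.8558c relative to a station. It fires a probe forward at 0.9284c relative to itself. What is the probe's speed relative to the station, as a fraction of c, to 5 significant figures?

Relativistic velocity addition: u = (u' + v)/(1 + u'v/c²)
= (0.9284 + 0.8558)/(1 + 0.9284×0.8558) = 1.7842/1.794525 = 0.99425

u ≈ 0.99425c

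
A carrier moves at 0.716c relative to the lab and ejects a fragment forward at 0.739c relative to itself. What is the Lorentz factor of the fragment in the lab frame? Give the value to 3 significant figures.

u_lab = (0.739 + 0.716)/(1 + 0.739×0.716) = 1.455/1.52912 = 0.951525
γ = 1/√(1 − 0.951525²) = 3.25

γ ≈ 3.25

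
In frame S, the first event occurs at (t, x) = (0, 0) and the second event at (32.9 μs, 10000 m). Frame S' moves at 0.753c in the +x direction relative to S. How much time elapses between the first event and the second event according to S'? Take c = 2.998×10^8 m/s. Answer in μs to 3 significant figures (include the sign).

Δt' ≈ 11.8 μs

γ = 1/√(1 − 0.753²) = 1.5197
Δt' = γ(Δt − vΔx/c²) = 1.5197 × (32.9 μs − 0.753×10000 m / (2.998×10^8 m/s))
= 1.5197 × (7.7833 μs) = 11.8 μs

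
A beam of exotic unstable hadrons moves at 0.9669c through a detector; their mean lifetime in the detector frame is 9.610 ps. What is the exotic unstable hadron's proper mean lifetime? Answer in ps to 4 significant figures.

τ₀ ≈ 2.452 ps

γ = 1/√(1 − 0.9669²) = 3.91918
Proper time: τ₀ = Δt/γ = 9.610/3.91918 = 2.452 ps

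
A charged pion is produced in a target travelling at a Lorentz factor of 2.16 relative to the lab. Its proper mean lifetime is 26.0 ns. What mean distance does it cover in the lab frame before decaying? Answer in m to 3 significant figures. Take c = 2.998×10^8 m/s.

d ≈ 14.9 m

β = √(1 − 1/γ²) = √(1 − 1/2.16²) = 0.88638
Dilated lifetime: Δt = γτ₀ = 2.16 × 26.0 ns = 56.160 ns
d = vΔt = 0.88638c × 56.160 ns = 2.6574×10^8 m/s × 5.6160×10^-8 s = 14.9 m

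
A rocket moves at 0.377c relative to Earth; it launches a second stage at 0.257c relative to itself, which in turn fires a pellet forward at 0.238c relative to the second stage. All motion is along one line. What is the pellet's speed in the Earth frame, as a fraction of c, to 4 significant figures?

u ≈ 0.7173c

Compose boost 2: (0.257 + 0.377)/(1 + 0.257×0.377) = 0.6340/1.09689 = 0.577998
Compose boost 3: (0.238 + 0.577998)/(1 + 0.238×0.577998) = 0.815998/1.13756 = 0.7173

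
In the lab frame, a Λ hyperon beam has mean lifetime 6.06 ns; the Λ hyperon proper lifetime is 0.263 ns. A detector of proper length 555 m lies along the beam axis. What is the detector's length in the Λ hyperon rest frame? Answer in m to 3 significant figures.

L ≈ 24.1 m

Time dilation ⇒ γ = Δt/τ₀ = 6.06/0.263 = 23.042
Length contraction: L = L₀/γ = 555/23.042 = 24.1 m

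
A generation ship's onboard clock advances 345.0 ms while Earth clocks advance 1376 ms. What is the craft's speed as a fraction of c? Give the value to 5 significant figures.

γ = Δt/τ₀ = 1376/345.0 = 3.988406
β = √(1 − 1/γ²) = √(1 − 1/3.988406²) = 0.96806

β ≈ 0.96806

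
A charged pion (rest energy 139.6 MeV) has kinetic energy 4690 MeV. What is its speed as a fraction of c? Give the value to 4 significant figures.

γ = 1 + K/(m₀c²) = 1 + 4690/139.6 = 34.5960
β = √(1 − 1/γ²) = 0.9996

β ≈ 0.9996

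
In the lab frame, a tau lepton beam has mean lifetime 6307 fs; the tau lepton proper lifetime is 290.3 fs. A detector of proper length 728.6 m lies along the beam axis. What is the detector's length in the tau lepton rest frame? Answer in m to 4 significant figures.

Time dilation ⇒ γ = Δt/τ₀ = 6307/290.3 = 21.7258
Length contraction: L = L₀/γ = 728.6/21.7258 = 33.54 m

L ≈ 33.54 m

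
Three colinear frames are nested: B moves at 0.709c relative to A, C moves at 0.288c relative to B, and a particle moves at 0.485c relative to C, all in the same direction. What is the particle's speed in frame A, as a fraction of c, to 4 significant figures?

Compose boost 2: (0.288 + 0.709)/(1 + 0.288×0.709) = 0.9970/1.20419 = 0.827941
Compose boost 3: (0.485 + 0.827941)/(1 + 0.485×0.827941) = 1.31294/1.40155 = 0.9368

u ≈ 0.9368c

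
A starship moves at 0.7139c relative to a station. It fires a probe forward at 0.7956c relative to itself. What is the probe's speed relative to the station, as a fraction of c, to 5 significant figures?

u ≈ 0.96270c

Relativistic velocity addition: u = (u' + v)/(1 + u'v/c²)
= (0.7956 + 0.7139)/(1 + 0.7956×0.7139) = 1.5095/1.567979 = 0.96270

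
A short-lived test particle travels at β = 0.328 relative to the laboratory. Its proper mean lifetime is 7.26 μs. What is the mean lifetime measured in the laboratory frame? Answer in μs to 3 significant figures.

Δt ≈ 7.69 μs

γ = 1/√(1 − 0.328²) = 1.0586
Time dilation: Δt = γτ₀ = 1.0586 × 7.26 μs = 7.69 μs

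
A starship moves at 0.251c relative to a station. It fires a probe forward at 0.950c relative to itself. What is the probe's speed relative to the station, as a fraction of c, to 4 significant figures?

Relativistic velocity addition: u = (u' + v)/(1 + u'v/c²)
= (0.950 + 0.251)/(1 + 0.950×0.251) = 1.201/1.23845 = 0.9698

u ≈ 0.9698c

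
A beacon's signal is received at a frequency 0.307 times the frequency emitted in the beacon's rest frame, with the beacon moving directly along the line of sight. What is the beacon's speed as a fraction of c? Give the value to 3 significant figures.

β ≈ 0.828

f_obs/f_src = √((1−β)/(1+β)) = 0.307  ⇒  (1−β)/(1+β) = 0.094249
β = |1 − D²|/(1 + D²) = |1 − 0.094249|/(1 + 0.094249) = 0.828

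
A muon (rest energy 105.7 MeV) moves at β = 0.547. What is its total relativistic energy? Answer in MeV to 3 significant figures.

E ≈ 126 MeV

γ = 1/√(1 − 0.547²) = 1.1946
E = γm₀c² = 1.1946 × 105.7 MeV = 126 MeV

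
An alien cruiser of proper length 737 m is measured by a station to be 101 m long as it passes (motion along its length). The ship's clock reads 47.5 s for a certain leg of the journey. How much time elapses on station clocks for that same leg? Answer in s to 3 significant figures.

Δt ≈ 347 s

Length contraction ⇒ γ = L₀/L = 737/101 = 7.2970
Time dilation: Δt = γτ₀ = 7.2970 × 47.5 s = 347 s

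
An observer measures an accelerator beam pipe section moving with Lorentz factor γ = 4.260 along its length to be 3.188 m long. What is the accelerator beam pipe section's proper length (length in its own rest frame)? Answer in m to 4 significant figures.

γ = 4.260 (given)
L₀ = γL = 4.260 × 3.188 = 13.58 m

L₀ ≈ 13.58 m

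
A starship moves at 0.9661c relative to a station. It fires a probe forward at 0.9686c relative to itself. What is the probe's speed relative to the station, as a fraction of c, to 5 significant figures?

u ≈ 0.99945c

Relativistic velocity addition: u = (u' + v)/(1 + u'v/c²)
= (0.9686 + 0.9661)/(1 + 0.9686×0.9661) = 1.9347/1.935764 = 0.99945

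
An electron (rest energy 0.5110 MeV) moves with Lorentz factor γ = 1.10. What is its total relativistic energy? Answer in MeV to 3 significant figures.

E ≈ 0.562 MeV

γ = 1.10 (given)
E = γm₀c² = 1.10 × 0.5110 MeV = 0.562 MeV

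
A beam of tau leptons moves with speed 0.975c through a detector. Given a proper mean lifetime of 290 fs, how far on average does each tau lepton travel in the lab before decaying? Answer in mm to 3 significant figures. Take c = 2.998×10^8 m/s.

d ≈ 0.381 mm

γ = 1/√(1 − 0.975²) = 4.5004
Dilated lifetime: Δt = γτ₀ = 4.5004 × 290 fs = 1305.1 fs
d = vΔt = 0.975c × 1305.1 fs = 2.9230×10^8 m/s × 1.3051×10^-12 s = 0.381 mm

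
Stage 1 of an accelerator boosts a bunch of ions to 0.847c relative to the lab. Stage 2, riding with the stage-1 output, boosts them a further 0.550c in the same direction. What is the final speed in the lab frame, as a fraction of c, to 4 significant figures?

Compose boost 2: (0.550 + 0.847)/(1 + 0.550×0.847) = 1.397/1.46585 = 0.9530

u ≈ 0.9530c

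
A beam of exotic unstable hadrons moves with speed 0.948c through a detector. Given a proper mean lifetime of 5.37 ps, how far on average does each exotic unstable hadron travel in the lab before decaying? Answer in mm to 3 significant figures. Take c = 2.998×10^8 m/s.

d ≈ 4.80 mm

γ = 1/√(1 − 0.948²) = 3.1420
Dilated lifetime: Δt = γτ₀ = 3.1420 × 5.37 ps = 16.872 ps
d = vΔt = 0.948c × 16.872 ps = 2.8421×10^8 m/s × 1.6872×10^-11 s = 4.80 mm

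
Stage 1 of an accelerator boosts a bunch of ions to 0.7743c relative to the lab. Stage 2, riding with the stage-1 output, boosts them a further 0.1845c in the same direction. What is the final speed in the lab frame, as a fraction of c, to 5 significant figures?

Compose boost 2: (0.1845 + 0.7743)/(1 + 0.1845×0.7743) = 0.95880/1.142858 = 0.83895

u ≈ 0.83895c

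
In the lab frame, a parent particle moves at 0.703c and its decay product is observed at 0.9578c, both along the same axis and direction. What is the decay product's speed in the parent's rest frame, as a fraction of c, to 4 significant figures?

u' ≈ 0.7800c

Inverse velocity addition: u' = (u − v)/(1 − uv/c²)
= (0.9578 − 0.703)/(1 − 0.9578×0.703) = 0.2548/0.326667 = 0.7800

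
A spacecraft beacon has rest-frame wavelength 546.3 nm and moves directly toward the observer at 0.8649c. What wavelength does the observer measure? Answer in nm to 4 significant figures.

Relativistic Doppler: λ_obs = λ_src √((1−β)/(1+β))
= 546.3 × √(0.135100/1.86490) = 546.3 × 0.269153 = 147.0 nm

λ_obs ≈ 147.0 nm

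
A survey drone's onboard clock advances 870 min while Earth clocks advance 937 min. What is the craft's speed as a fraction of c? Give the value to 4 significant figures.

β ≈ 0.3713

γ = Δt/τ₀ = 937/870 = 1.07701
β = √(1 − 1/γ²) = √(1 − 1/1.07701²) = 0.3713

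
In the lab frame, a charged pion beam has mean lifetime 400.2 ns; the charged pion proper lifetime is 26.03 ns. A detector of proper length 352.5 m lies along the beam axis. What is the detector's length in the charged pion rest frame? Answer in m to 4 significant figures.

Time dilation ⇒ γ = Δt/τ₀ = 400.2/26.03 = 15.3746
Length contraction: L = L₀/γ = 352.5/15.3746 = 22.93 m

L ≈ 22.93 m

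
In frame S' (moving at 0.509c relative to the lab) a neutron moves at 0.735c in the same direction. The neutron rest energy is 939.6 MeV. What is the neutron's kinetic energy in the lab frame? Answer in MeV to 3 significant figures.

K ≈ 1270 MeV

u_lab = (0.735 + 0.509)/(1 + 0.735×0.509) = 0.905310
γ = 1/√(1 − 0.905310²) = 2.3543
K = (γ − 1)m₀c² = (2.3543 − 1) × 939.6 = 1.3543 × 939.6 = 1270 MeV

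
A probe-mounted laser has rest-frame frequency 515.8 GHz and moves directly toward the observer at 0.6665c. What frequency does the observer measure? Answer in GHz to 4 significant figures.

f_obs ≈ 1153 GHz

Relativistic Doppler: f_obs = f_src √((1+β)/(1−β))
= 515.8 × √(1.66650/0.333500) = 515.8 × 2.23540 = 1153 GHz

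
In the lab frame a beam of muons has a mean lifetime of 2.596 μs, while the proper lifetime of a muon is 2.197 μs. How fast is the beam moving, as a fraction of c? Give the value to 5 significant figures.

γ = Δt/τ₀ = 2.596/2.197 = 1.181611
β = √(1 − 1/γ²) = √(1 − 1/1.181611²) = 0.53270

β ≈ 0.53270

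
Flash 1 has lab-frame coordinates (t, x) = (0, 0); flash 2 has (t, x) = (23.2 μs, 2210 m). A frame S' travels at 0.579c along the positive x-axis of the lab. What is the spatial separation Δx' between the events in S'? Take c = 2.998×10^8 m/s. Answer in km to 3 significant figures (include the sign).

γ = 1/√(1 − 0.579²) = 1.2265
Δx' = γ(Δx − vΔt) = 1.2265 × (2210 m − 0.579×(2.998×10^8 m/s)×23.2×10^-6 s)
= 1.2265 × (-1817.2 m) = -2.23 km

Δx' ≈ -2.23 km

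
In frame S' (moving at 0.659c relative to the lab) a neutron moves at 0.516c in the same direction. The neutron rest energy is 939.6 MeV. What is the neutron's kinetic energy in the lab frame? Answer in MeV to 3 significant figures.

u_lab = (0.516 + 0.659)/(1 + 0.516×0.659) = 0.876837
γ = 1/√(1 − 0.876837²) = 2.0799
K = (γ − 1)m₀c² = (2.0799 − 1) × 939.6 = 1.0799 × 939.6 = 1010 MeV

K ≈ 1010 MeV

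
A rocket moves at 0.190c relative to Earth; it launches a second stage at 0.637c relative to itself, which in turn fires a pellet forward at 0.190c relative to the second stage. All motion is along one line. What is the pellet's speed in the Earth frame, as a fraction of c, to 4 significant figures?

u ≈ 0.8137c

Compose boost 2: (0.637 + 0.190)/(1 + 0.637×0.190) = 0.8270/1.12103 = 0.737714
Compose boost 3: (0.190 + 0.737714)/(1 + 0.190×0.737714) = 0.927714/1.14017 = 0.8137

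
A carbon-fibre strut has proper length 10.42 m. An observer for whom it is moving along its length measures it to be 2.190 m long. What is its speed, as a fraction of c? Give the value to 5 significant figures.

β ≈ 0.97766

γ = L₀/L = 10.42/2.190 = 4.757991
β = √(1 − 1/γ²) = 0.97766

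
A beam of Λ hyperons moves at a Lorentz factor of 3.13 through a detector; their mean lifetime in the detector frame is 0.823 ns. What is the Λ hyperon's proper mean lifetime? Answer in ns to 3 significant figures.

τ₀ ≈ 0.263 ns

γ = 3.13 (given)
Proper time: τ₀ = Δt/γ = 0.823/3.13 = 0.263 ns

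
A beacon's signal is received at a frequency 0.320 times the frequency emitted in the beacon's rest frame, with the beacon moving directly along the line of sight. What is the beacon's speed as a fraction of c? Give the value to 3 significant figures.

β ≈ 0.814

f_obs/f_src = √((1−β)/(1+β)) = 0.320  ⇒  (1−β)/(1+β) = 0.10240
β = |1 − D²|/(1 + D²) = |1 − 0.10240|/(1 + 0.10240) = 0.814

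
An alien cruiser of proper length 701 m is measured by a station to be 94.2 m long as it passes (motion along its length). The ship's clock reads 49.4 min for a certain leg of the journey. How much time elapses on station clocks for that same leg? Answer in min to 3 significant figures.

Length contraction ⇒ γ = L₀/L = 701/94.2 = 7.4416
Time dilation: Δt = γτ₀ = 7.4416 × 49.4 min = 368 min

Δt ≈ 368 min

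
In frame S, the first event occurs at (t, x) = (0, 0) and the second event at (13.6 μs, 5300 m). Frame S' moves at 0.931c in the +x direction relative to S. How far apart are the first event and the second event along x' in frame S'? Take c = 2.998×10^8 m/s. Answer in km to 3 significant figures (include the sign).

Δx' ≈ 4.12 km

γ = 1/√(1 − 0.931²) = 2.7396
Δx' = γ(Δx − vΔt) = 2.7396 × (5300 m − 0.931×(2.998×10^8 m/s)×13.6×10^-6 s)
= 2.7396 × (1504.1 m) = 4.12 km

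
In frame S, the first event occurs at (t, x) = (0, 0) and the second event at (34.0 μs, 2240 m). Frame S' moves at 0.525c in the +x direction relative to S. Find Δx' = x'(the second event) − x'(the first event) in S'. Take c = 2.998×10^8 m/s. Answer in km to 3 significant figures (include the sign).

γ = 1/√(1 − 0.525²) = 1.1749
Δx' = γ(Δx − vΔt) = 1.1749 × (2240 m − 0.525×(2.998×10^8 m/s)×34.0×10^-6 s)
= 1.1749 × (-3111.4 m) = -3.66 km

Δx' ≈ -3.66 km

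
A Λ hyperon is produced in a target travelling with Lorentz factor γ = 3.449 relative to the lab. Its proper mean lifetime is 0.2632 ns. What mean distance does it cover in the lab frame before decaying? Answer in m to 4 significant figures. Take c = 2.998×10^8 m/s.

d ≈ 0.2605 m

β = √(1 − 1/γ²) = √(1 − 1/3.449²) = 0.957045
Dilated lifetime: Δt = γτ₀ = 3.449 × 0.2632 ns = 0.907777 ns
d = vΔt = 0.957045c × 0.907777 ns = 2.86922×10^8 m/s × 9.07777×10^-10 s = 0.2605 m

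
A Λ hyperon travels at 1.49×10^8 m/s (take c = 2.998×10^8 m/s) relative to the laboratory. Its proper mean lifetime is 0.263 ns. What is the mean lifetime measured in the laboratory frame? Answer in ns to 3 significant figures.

Δt ≈ 0.303 ns

β = v/c = 1.49×10^8 / 2.998×10^8 = 0.49700
γ = 1/√(1 − 0.49700²) = 1.1524
Time dilation: Δt = γτ₀ = 1.1524 × 0.263 ns = 0.303 ns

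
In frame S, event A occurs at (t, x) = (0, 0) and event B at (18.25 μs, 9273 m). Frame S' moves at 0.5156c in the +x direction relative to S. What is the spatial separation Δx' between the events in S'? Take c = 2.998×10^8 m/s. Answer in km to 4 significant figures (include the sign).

Δx' ≈ 7.530 km

γ = 1/√(1 − 0.5156²) = 1.16709
Δx' = γ(Δx − vΔt) = 1.16709 × (9273 m − 0.5156×(2.998×10^8 m/s)×18.25×10^-6 s)
= 1.16709 × (6451.97 m) = 7.530 km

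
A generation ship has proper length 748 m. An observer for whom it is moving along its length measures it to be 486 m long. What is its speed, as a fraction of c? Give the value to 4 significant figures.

γ = L₀/L = 748/486 = 1.53909
β = √(1 − 1/γ²) = 0.7602

β ≈ 0.7602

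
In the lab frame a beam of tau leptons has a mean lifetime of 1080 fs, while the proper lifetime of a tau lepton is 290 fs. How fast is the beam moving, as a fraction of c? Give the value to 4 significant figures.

γ = Δt/τ₀ = 1080/290 = 3.72414
β = √(1 − 1/γ²) = √(1 − 1/3.72414²) = 0.9633

β ≈ 0.9633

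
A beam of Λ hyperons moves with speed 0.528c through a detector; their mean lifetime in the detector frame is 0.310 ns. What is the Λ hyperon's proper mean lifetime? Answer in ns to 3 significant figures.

γ = 1/√(1 − 0.528²) = 1.1775
Proper time: τ₀ = Δt/γ = 0.310/1.1775 = 0.263 ns

τ₀ ≈ 0.263 ns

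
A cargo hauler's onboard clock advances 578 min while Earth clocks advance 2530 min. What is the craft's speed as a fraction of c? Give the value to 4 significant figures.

β ≈ 0.9736

γ = Δt/τ₀ = 2530/578 = 4.37716
β = √(1 − 1/γ²) = √(1 − 1/4.37716²) = 0.9736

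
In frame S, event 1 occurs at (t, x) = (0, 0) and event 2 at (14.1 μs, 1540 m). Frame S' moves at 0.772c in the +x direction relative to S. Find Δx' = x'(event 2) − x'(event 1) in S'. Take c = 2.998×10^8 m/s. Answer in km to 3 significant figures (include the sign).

γ = 1/√(1 − 0.772²) = 1.5733
Δx' = γ(Δx − vΔt) = 1.5733 × (1540 m − 0.772×(2.998×10^8 m/s)×14.1×10^-6 s)
= 1.5733 × (-1723.4 m) = -2.71 km

Δx' ≈ -2.71 km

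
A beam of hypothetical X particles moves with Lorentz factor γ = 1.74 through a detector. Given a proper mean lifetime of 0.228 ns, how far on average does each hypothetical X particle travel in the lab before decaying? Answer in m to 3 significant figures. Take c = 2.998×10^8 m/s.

d ≈ 0.0973 m

β = √(1 − 1/γ²) = √(1 − 1/1.74²) = 0.81836
Dilated lifetime: Δt = γτ₀ = 1.74 × 0.228 ns = 0.39672 ns
d = vΔt = 0.81836c × 0.39672 ns = 2.4534×10^8 m/s × 3.9672×10^-10 s = 0.0973 m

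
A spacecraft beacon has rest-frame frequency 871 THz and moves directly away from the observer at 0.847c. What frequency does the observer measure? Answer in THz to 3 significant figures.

f_obs ≈ 251 THz

Relativistic Doppler: f_obs = f_src √((1−β)/(1+β))
= 871 × √(0.15300/1.8470) = 871 × 0.28781 = 251 THz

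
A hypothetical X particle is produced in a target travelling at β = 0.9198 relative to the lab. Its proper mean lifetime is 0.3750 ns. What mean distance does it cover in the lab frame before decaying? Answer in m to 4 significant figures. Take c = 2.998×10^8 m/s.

d ≈ 0.2635 m

γ = 1/√(1 − 0.9198²) = 2.54850
Dilated lifetime: Δt = γτ₀ = 2.54850 × 0.3750 ns = 0.955688 ns
d = vΔt = 0.9198c × 0.955688 ns = 2.75756×10^8 m/s × 9.55688×10^-10 s = 0.2635 m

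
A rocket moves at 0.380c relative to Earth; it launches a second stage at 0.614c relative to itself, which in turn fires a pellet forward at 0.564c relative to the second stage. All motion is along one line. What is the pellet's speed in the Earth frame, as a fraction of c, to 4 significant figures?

u ≈ 0.9418c

Compose boost 2: (0.614 + 0.380)/(1 + 0.614×0.380) = 0.9940/1.23332 = 0.805955
Compose boost 3: (0.564 + 0.805955)/(1 + 0.564×0.805955) = 1.36995/1.45456 = 0.9418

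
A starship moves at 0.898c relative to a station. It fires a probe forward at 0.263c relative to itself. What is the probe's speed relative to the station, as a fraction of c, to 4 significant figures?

Relativistic velocity addition: u = (u' + v)/(1 + u'v/c²)
= (0.263 + 0.898)/(1 + 0.263×0.898) = 1.161/1.23617 = 0.9392

u ≈ 0.9392c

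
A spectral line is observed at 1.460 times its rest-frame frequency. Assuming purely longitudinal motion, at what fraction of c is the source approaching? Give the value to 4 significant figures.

f_obs/f_src = √((1+β)/(1−β)) = 1.460  ⇒  (1+β)/(1−β) = 2.13160
β = |1 − D²|/(1 + D²) = |1 − 2.13160|/(1 + 2.13160) = 0.3613

β ≈ 0.3613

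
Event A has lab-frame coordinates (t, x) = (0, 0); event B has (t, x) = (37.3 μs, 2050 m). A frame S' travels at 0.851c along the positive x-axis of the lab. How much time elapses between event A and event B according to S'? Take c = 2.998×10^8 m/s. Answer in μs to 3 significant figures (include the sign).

γ = 1/√(1 − 0.851²) = 1.9042
Δt' = γ(Δt − vΔx/c²) = 1.9042 × (37.3 μs − 0.851×2050 m / (2.998×10^8 m/s))
= 1.9042 × (31.481 μs) = 59.9 μs

Δt' ≈ 59.9 μs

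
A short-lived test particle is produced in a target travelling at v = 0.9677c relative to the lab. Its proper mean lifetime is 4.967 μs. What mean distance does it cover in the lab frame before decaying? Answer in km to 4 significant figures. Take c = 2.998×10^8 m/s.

γ = 1/√(1 − 0.9677²) = 3.96661
Dilated lifetime: Δt = γτ₀ = 3.96661 × 4.967 μs = 19.7021 μs
d = vΔt = 0.9677c × 19.7021 μs = 2.90116×10^8 m/s × 1.97021×10^-5 s = 5.716 km

d ≈ 5.716 km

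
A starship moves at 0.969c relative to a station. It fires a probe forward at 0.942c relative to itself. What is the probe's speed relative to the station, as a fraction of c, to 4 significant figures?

u ≈ 0.9991c

Relativistic velocity addition: u = (u' + v)/(1 + u'v/c²)
= (0.942 + 0.969)/(1 + 0.942×0.969) = 1.911/1.91280 = 0.9991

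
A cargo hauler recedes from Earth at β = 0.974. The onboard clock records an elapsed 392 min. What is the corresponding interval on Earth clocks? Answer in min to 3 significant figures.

Δt ≈ 1730 min

γ = 1/√(1 − 0.974²) = 4.4141
Time dilation: Δt = γτ₀ = 4.4141 × 392 min = 1730 min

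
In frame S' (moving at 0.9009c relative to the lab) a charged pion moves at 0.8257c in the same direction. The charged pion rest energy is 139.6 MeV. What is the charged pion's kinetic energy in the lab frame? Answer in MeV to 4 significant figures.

K ≈ 854.7 MeV

u_lab = (0.8257 + 0.9009)/(1 + 0.8257×0.9009) = 0.9900950
γ = 1/√(1 − 0.9900950²) = 7.12254
K = (γ − 1)m₀c² = (7.12254 − 1) × 139.6 = 6.12254 × 139.6 = 854.7 MeV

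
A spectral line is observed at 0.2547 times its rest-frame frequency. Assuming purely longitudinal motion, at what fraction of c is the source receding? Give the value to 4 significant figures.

β ≈ 0.8782

f_obs/f_src = √((1−β)/(1+β)) = 0.2547  ⇒  (1−β)/(1+β) = 0.0648721
β = |1 − D²|/(1 + D²) = |1 − 0.0648721|/(1 + 0.0648721) = 0.8782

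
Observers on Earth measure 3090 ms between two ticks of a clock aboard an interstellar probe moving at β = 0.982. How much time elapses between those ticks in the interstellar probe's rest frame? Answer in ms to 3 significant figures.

τ₀ ≈ 584 ms

γ = 1/√(1 − 0.982²) = 5.2943
Proper time: τ₀ = Δt/γ = 3090/5.2943 = 584 ms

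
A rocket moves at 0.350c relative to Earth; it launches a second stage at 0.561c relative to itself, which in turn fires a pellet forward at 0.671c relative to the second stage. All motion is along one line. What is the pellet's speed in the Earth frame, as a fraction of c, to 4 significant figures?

Compose boost 2: (0.561 + 0.350)/(1 + 0.561×0.350) = 0.9110/1.19635 = 0.761483
Compose boost 3: (0.671 + 0.761483)/(1 + 0.671×0.761483) = 1.43248/1.51095 = 0.9481

u ≈ 0.9481c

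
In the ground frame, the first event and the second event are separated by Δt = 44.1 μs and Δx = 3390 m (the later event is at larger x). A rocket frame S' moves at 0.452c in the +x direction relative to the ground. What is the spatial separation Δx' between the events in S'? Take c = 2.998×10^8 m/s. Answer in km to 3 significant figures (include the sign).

γ = 1/√(1 − 0.452²) = 1.1211
Δx' = γ(Δx − vΔt) = 1.1211 × (3390 m − 0.452×(2.998×10^8 m/s)×44.1×10^-6 s)
= 1.1211 × (-2586.0 m) = -2.90 km

Δx' ≈ -2.90 km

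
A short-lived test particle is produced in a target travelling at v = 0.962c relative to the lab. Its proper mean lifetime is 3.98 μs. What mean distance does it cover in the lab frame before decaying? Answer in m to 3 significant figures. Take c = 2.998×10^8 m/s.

γ = 1/√(1 − 0.962²) = 3.6623
Dilated lifetime: Δt = γτ₀ = 3.6623 × 3.98 μs = 14.576 μs
d = vΔt = 0.962c × 14.576 μs = 2.8841×10^8 m/s × 1.4576×10^-5 s = 4200 m

d ≈ 4200 m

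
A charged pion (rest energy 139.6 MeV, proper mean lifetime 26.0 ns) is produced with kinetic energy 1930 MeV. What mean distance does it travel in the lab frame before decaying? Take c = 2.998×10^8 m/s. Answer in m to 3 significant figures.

γ = 1 + K/(m₀c²) = 1 + 1930/139.6 = 14.825
β = √(1 − 1/γ²) = 0.99772
Dilated lifetime: γτ₀ = 14.825 × 26.0 ns = 385.46 ns
d = βc·γτ₀ = 0.99772 × (2.998×10^8 m/s) × 3.8546×10^-7 s = 115 m

d ≈ 115 m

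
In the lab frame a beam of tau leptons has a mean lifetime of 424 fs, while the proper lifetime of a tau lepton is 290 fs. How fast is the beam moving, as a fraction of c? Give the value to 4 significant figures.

γ = Δt/τ₀ = 424/290 = 1.46207
β = √(1 − 1/γ²) = √(1 − 1/1.46207²) = 0.7295

β ≈ 0.7295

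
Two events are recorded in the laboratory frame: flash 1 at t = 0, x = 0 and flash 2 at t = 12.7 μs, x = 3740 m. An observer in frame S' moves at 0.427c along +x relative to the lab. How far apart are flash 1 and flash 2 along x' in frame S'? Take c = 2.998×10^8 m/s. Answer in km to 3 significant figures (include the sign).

Δx' ≈ 2.34 km

γ = 1/√(1 − 0.427²) = 1.1059
Δx' = γ(Δx − vΔt) = 1.1059 × (3740 m − 0.427×(2.998×10^8 m/s)×12.7×10^-6 s)
= 1.1059 × (2114.2 m) = 2.34 km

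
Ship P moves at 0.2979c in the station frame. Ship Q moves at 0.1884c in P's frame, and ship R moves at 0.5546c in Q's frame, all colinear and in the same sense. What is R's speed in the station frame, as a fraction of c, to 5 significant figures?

Compose boost 2: (0.1884 + 0.2979)/(1 + 0.1884×0.2979) = 0.48630/1.056124 = 0.4604571
Compose boost 3: (0.5546 + 0.4604571)/(1 + 0.5546×0.4604571) = 1.015057/1.255370 = 0.80857

u ≈ 0.80857c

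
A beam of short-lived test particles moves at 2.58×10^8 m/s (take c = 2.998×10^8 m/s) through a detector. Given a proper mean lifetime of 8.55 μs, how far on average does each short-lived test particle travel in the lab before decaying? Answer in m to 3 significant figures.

β = v/c = 2.58×10^8 / 2.998×10^8 = 0.86057
γ = 1/√(1 − 0.86057²) = 1.9634
Dilated lifetime: Δt = γτ₀ = 1.9634 × 8.55 μs = 16.787 μs
d = vΔt = 0.86057c × 16.787 μs = 2.5800×10^8 m/s × 1.6787×10^-5 s = 4330 m

d ≈ 4330 m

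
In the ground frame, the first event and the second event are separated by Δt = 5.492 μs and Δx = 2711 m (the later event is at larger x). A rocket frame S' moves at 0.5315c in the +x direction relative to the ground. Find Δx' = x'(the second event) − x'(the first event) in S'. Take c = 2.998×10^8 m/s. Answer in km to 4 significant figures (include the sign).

γ = 1/√(1 − 0.5315²) = 1.18056
Δx' = γ(Δx − vΔt) = 1.18056 × (2711 m − 0.5315×(2.998×10^8 m/s)×5.492×10^-6 s)
= 1.18056 × (1835.88 m) = 2.167 km

Δx' ≈ 2.167 km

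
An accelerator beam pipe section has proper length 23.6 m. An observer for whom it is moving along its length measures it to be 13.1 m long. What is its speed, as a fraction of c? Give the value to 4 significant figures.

β ≈ 0.8318

γ = L₀/L = 23.6/13.1 = 1.80153
β = √(1 − 1/γ²) = 0.8318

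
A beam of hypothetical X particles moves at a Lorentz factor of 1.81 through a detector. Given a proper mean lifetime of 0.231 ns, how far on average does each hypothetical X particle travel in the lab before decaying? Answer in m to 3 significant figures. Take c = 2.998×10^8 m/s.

d ≈ 0.104 m

β = √(1 − 1/γ²) = √(1 − 1/1.81²) = 0.83352
Dilated lifetime: Δt = γτ₀ = 1.81 × 0.231 ns = 0.41811 ns
d = vΔt = 0.83352c × 0.41811 ns = 2.4989×10^8 m/s × 4.1811×10^-10 s = 0.104 m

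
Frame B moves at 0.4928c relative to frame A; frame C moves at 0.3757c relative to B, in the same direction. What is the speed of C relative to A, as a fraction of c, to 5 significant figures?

u ≈ 0.73282c

Compose boost 2: (0.3757 + 0.4928)/(1 + 0.3757×0.4928) = 0.86850/1.185145 = 0.73282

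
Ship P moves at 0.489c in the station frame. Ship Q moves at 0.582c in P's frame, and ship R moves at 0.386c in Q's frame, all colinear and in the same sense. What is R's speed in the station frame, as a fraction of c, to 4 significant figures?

u ≈ 0.9228c

Compose boost 2: (0.582 + 0.489)/(1 + 0.582×0.489) = 1.071/1.28460 = 0.833724
Compose boost 3: (0.386 + 0.833724)/(1 + 0.386×0.833724) = 1.21972/1.32182 = 0.9228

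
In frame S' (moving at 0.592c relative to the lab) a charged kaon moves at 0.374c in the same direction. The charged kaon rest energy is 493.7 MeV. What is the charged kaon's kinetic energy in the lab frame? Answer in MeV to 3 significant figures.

u_lab = (0.374 + 0.592)/(1 + 0.374×0.592) = 0.790891
γ = 1/√(1 − 0.790891²) = 1.6341
K = (γ − 1)m₀c² = (1.6341 − 1) × 493.7 = 0.63410 × 493.7 = 313 MeV

K ≈ 313 MeV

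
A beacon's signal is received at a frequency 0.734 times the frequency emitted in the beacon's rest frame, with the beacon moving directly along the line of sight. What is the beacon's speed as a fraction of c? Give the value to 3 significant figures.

f_obs/f_src = √((1−β)/(1+β)) = 0.734  ⇒  (1−β)/(1+β) = 0.53876
β = |1 − D²|/(1 + D²) = |1 − 0.53876|/(1 + 0.53876) = 0.300

β ≈ 0.300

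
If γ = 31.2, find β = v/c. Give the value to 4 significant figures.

β ≈ 0.9995

β = √(1 − 1/γ²) = √(1 − 1/31.2²) = √(0.998973) = 0.9995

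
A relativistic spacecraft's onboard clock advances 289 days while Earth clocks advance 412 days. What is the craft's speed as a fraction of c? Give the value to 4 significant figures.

β ≈ 0.7127

γ = Δt/τ₀ = 412/289 = 1.42561
β = √(1 − 1/γ²) = √(1 − 1/1.42561²) = 0.7127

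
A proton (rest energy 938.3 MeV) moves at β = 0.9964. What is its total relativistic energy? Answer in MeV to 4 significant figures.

γ = 1/√(1 − 0.9964²) = 11.7957
E = γm₀c² = 11.7957 × 938.3 MeV = 11070 MeV

E ≈ 11070 MeV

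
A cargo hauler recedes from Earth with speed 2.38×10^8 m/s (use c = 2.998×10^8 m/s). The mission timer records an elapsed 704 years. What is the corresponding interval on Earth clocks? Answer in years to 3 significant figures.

β = v/c = 2.38×10^8 / 2.998×10^8 = 0.79386
γ = 1/√(1 − 0.79386²) = 1.6445
Time dilation: Δt = γτ₀ = 1.6445 × 704 years = 1160 years

Δt ≈ 1160 years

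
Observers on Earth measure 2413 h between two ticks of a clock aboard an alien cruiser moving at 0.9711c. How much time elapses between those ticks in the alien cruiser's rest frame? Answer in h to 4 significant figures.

γ = 1/√(1 − 0.9711²) = 4.18983
Proper time: τ₀ = Δt/γ = 2413/4.18983 = 575.9 h

τ₀ ≈ 575.9 h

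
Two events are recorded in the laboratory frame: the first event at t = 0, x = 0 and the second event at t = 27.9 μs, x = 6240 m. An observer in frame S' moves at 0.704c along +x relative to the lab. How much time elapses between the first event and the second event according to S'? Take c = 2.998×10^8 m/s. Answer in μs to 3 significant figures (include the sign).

γ = 1/√(1 − 0.704²) = 1.4081
Δt' = γ(Δt − vΔx/c²) = 1.4081 × (27.9 μs − 0.704×6240 m / (2.998×10^8 m/s))
= 1.4081 × (13.247 μs) = 18.7 μs

Δt' ≈ 18.7 μs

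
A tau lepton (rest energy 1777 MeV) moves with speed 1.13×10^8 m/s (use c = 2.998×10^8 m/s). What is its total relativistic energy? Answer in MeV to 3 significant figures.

E ≈ 1920 MeV

β = v/c = 1.13×10^8 / 2.998×10^8 = 0.37692
γ = 1/√(1 − 0.37692²) = 1.0796
E = γm₀c² = 1.0796 × 1777 MeV = 1920 MeV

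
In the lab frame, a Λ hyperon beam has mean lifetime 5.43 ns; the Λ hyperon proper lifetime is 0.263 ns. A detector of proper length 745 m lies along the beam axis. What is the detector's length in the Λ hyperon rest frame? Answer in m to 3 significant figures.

Time dilation ⇒ γ = Δt/τ₀ = 5.43/0.263 = 20.646
Length contraction: L = L₀/γ = 745/20.646 = 36.1 m

L ≈ 36.1 m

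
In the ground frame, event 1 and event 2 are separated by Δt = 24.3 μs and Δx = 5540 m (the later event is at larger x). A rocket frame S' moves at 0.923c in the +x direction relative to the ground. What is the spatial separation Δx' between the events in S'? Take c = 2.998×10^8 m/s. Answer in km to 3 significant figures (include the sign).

γ = 1/√(1 − 0.923²) = 2.5988
Δx' = γ(Δx − vΔt) = 2.5988 × (5540 m − 0.923×(2.998×10^8 m/s)×24.3×10^-6 s)
= 2.5988 × (-1184.2 m) = -3.08 km

Δx' ≈ -3.08 km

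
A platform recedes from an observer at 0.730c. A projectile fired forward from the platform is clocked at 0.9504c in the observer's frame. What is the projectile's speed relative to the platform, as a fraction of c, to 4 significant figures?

u' ≈ 0.7198c

Inverse velocity addition: u' = (u − v)/(1 − uv/c²)
= (0.9504 − 0.730)/(1 − 0.9504×0.730) = 0.2204/0.306208 = 0.7198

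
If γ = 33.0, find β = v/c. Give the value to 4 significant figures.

β ≈ 0.9995

β = √(1 − 1/γ²) = √(1 − 1/33.0²) = √(0.999082) = 0.9995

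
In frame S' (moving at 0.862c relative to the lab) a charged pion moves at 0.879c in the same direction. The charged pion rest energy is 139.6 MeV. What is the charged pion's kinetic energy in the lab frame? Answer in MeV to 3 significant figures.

K ≈ 876 MeV

u_lab = (0.879 + 0.862)/(1 + 0.879×0.862) = 0.990500
γ = 1/√(1 − 0.990500²) = 7.2721
K = (γ − 1)m₀c² = (7.2721 − 1) × 139.6 = 6.2721 × 139.6 = 876 MeV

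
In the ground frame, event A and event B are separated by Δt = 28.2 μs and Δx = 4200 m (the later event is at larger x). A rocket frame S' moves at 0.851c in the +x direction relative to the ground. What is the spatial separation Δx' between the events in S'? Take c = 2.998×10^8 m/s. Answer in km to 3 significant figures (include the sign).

γ = 1/√(1 − 0.851²) = 1.9042
Δx' = γ(Δx − vΔt) = 1.9042 × (4200 m − 0.851×(2.998×10^8 m/s)×28.2×10^-6 s)
= 1.9042 × (-2994.7 m) = -5.70 km

Δx' ≈ -5.70 km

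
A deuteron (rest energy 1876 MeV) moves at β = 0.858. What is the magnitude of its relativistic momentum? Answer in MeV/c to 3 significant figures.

γ = 1/√(1 − 0.858²) = 1.9469
p = γβm₀c = 1.9469 × 0.858 × 1876 MeV/c = 3130 MeV/c

p ≈ 3130 MeV/c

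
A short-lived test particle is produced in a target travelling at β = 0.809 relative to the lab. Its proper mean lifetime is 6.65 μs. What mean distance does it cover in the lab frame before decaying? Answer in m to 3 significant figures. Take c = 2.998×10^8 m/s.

γ = 1/√(1 − 0.809²) = 1.7012
Dilated lifetime: Δt = γτ₀ = 1.7012 × 6.65 μs = 11.313 μs
d = vΔt = 0.809c × 11.313 μs = 2.4254×10^8 m/s × 1.1313×10^-5 s = 2740 m

d ≈ 2740 m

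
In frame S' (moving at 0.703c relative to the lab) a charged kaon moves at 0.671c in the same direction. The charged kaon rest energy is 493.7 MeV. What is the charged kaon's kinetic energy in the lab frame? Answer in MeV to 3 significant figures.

K ≈ 884 MeV

u_lab = (0.671 + 0.703)/(1 + 0.671×0.703) = 0.933606
γ = 1/√(1 − 0.933606²) = 2.7909
K = (γ − 1)m₀c² = (2.7909 − 1) × 493.7 = 1.7909 × 493.7 = 884 MeV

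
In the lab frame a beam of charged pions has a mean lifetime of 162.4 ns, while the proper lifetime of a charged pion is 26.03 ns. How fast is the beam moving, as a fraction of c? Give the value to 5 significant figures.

γ = Δt/τ₀ = 162.4/26.03 = 6.238955
β = √(1 − 1/γ²) = √(1 − 1/6.238955²) = 0.98707

β ≈ 0.98707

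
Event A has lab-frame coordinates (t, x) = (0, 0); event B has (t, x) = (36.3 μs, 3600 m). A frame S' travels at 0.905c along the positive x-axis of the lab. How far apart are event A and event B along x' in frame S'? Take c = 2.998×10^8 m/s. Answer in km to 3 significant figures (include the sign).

Δx' ≈ -14.7 km

γ = 1/√(1 − 0.905²) = 2.3507
Δx' = γ(Δx − vΔt) = 2.3507 × (3600 m − 0.905×(2.998×10^8 m/s)×36.3×10^-6 s)
= 2.3507 × (-6248.9 m) = -14.7 km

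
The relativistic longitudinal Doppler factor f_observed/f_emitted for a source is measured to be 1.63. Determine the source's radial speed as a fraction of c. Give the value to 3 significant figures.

f_obs/f_src = √((1+β)/(1−β)) = 1.63  ⇒  (1+β)/(1−β) = 2.6569
β = |1 − D²|/(1 + D²) = |1 − 2.6569|/(1 + 2.6569) = 0.453

β ≈ 0.453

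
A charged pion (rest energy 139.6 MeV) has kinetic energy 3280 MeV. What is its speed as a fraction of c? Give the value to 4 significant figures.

γ = 1 + K/(m₀c²) = 1 + 3280/139.6 = 24.4957
β = √(1 − 1/γ²) = 0.9992

β ≈ 0.9992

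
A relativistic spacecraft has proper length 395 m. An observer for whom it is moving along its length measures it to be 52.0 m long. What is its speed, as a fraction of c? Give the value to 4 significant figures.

β ≈ 0.9913

γ = L₀/L = 395/52.0 = 7.59615
β = √(1 − 1/γ²) = 0.9913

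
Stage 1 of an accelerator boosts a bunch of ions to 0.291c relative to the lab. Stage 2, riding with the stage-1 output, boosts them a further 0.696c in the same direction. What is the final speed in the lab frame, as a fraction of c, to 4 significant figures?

Compose boost 2: (0.696 + 0.291)/(1 + 0.696×0.291) = 0.9870/1.20254 = 0.8208

u ≈ 0.8208c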